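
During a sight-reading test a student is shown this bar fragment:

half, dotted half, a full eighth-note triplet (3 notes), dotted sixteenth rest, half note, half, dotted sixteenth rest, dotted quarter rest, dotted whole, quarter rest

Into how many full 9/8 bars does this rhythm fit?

4

One bar of 9/8 = 36 thirty-second notes.
In thirty-second notes: half = 16; dotted half = 24; a full eighth-note triplet (3 notes) (three triplet eighths span one quarter) = 8; dotted sixteenth rest = 3; half note = 16; half = 16; dotted sixteenth rest = 3; dotted quarter rest = 12; dotted whole = 48; quarter rest = 8.
Adding: 16 + 24 + 8 + 3 + 16 + 16 + 3 + 12 + 48 + 8 = 154.
154 ÷ 36 = 4 complete bars with 10 left over.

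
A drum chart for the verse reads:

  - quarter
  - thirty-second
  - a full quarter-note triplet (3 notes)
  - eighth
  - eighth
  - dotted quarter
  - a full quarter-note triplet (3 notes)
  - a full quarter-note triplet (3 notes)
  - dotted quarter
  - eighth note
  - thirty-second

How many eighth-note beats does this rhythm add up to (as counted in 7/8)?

One eighth-note beat = 4 thirty-second notes.
In thirty-second notes: quarter = 8; thirty-second = 1; a full quarter-note triplet (3 notes) (three triplet quarters span one half) = 16; eighth = 4; eighth = 4; dotted quarter = 12; a full quarter-note triplet (3 notes) (three triplet quarters span one half) = 16; a full quarter-note triplet (3 notes) (three triplet quarters span one half) = 16; dotted quarter = 12; eighth note = 4; thirty-second = 1.
Sum: 8 + 1 + 16 + 4 + 4 + 12 + 16 + 16 + 12 + 4 + 1 = 94.
94 ÷ 4 = 23.5 beats.

23.5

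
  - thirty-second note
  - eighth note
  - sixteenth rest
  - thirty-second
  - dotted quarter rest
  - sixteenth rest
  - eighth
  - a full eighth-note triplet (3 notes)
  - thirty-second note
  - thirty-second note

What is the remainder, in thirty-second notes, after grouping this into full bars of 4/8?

One bar of 4/8 = 16 thirty-second notes.
Convert each value to thirty-second notes: thirty-second note = 1; eighth note = 4; sixteenth rest = 2; thirty-second = 1; dotted quarter rest = 12; sixteenth rest = 2; eighth = 4; a full eighth-note triplet (3 notes) (three triplet eighths span one quarter) = 8; thirty-second note = 1; thirty-second note = 1.
Altogether 1 + 4 + 2 + 1 + 12 + 2 + 4 + 8 + 1 + 1 = 36.
36 ÷ 16 = 2 complete bars with 4 thirty-second notes remaining.

4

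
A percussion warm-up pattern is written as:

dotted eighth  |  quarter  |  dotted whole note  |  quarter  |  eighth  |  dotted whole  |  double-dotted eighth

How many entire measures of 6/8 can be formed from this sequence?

One bar of 6/8 = 24 thirty-second notes.
Express everything in thirty-second notes: dotted eighth = 6; quarter = 8; dotted whole note = 48; quarter = 8; eighth = 4; dotted whole = 48; double-dotted eighth = 7.
Sum: 6 + 8 + 48 + 8 + 4 + 48 + 7 = 129.
129 ÷ 24 = 5 complete bars with 9 left over.

5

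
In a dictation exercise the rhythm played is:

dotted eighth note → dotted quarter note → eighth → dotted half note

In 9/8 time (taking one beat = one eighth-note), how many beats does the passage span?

One eighth-note beat = 2 sixteenth notes.
Express everything in sixteenth notes: dotted eighth note = 3; dotted quarter note = 6; eighth = 2; dotted half note = 12.
Sum: 3 + 6 + 2 + 12 = 23.
23 ÷ 2 = 11.5 beats.

11.5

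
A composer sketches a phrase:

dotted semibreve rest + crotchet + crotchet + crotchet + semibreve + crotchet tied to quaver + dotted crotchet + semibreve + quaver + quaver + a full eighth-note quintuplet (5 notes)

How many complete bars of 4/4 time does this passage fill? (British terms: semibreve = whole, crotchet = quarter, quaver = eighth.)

5

One bar of 4/4 = 8 eighth notes.
In eighth notes: dotted semibreve rest = 12; crotchet = 2; crotchet = 2; crotchet = 2; semibreve = 8; crotchet tied to quaver (crotchet + quaver) = 3; dotted crotchet = 3; semibreve = 8; quaver = 1; quaver = 1; a full eighth-note quintuplet (5 notes) (five quintuplet eighths span one half) = 4.
Total: 12 + 2 + 2 + 2 + 8 + 3 + 3 + 8 + 1 + 1 + 4 = 46.
46 ÷ 8 = 5 complete bars with 6 left over.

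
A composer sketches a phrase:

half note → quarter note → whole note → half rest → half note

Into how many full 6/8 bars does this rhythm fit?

3

One bar of 6/8 = 3 quarter notes.
In quarter notes: half note = 2; quarter note = 1; whole note = 4; half rest = 2; half note = 2.
Altogether 2 + 1 + 4 + 2 + 2 = 11.
11 ÷ 3 = 3 complete bars with 2 left over.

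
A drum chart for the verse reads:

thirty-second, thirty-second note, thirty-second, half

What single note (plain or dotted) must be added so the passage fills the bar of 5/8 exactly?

The bar of 5/8 = 20 thirty-second notes.
In thirty-second notes: thirty-second = 1; thirty-second note = 1; thirty-second = 1; half = 16.
Total: 1 + 1 + 1 + 16 = 19.
Remaining: 20 − 19 = 1 thirty-second note, which is a thirty-second note.

thirty-second note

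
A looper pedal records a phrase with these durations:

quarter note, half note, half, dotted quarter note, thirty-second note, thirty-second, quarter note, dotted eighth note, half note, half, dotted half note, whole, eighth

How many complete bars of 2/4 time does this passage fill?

One bar of 2/4 = 16 thirty-second notes.
Each duration in thirty-second notes: quarter note = 8; half note = 16; half = 16; dotted quarter note = 12; thirty-second note = 1; thirty-second = 1; quarter note = 8; dotted eighth note = 6; half note = 16; half = 16; dotted half note = 24; whole = 32; eighth = 4.
Altogether 8 + 16 + 16 + 12 + 1 + 1 + 8 + 6 + 16 + 16 + 24 + 32 + 4 = 160.
160 ÷ 16 = 10 complete bars with 0 left over.

10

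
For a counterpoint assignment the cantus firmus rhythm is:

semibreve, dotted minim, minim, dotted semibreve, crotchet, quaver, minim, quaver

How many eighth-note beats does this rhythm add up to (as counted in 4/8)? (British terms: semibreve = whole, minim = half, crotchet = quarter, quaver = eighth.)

One eighth-note beat = 2 sixteenth notes.
Working in sixteenth notes: semibreve = 16; dotted minim = 12; minim = 8; dotted semibreve = 24; crotchet = 4; quaver = 2; minim = 8; quaver = 2.
Total: 16 + 12 + 8 + 24 + 4 + 2 + 8 + 2 = 76.
76 ÷ 2 = 38 beats.

38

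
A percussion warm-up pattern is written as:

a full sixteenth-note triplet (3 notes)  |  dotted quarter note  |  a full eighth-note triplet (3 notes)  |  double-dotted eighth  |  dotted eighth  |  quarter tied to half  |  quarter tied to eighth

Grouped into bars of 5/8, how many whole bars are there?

One bar of 5/8 = 20 thirty-second notes.
Convert each value to thirty-second notes: a full sixteenth-note triplet (3 notes) (three triplet sixteenths span one eighth) = 4; dotted quarter note = 12; a full eighth-note triplet (3 notes) (three triplet eighths span one quarter) = 8; double-dotted eighth = 7; dotted eighth = 6; quarter tied to half (quarter + half) = 24; quarter tied to eighth (quarter + eighth) = 12.
Adding: 4 + 12 + 8 + 7 + 6 + 24 + 12 = 73.
73 ÷ 20 = 3 complete bars with 13 left over.

3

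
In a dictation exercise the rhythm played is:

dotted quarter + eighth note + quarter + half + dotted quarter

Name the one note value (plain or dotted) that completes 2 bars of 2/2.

2 bars of 2/2 = 16 eighth notes.
Each duration in eighth notes: dotted quarter = 3; eighth note = 1; quarter = 2; half = 4; dotted quarter = 3.
Total: 3 + 1 + 2 + 4 + 3 = 13.
Remaining: 16 − 13 = 3 eighth notes, which is a dotted quarter note.

dotted quarter note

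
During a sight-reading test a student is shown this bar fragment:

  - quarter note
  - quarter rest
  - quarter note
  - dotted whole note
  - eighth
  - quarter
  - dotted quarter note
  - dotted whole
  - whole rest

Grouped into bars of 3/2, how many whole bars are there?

One bar of 3/2 = 12 eighth notes.
Express everything in eighth notes: quarter note = 2; quarter rest = 2; quarter note = 2; dotted whole note = 12; eighth = 1; quarter = 2; dotted quarter note = 3; dotted whole = 12; whole rest = 8.
Sum: 2 + 2 + 2 + 12 + 1 + 2 + 3 + 12 + 8 = 44.
44 ÷ 12 = 3 complete bars with 8 left over.

3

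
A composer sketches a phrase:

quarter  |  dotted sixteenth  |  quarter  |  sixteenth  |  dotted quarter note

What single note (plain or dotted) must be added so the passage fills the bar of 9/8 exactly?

dotted sixteenth note

The bar of 9/8 = 36 thirty-second notes.
Working in thirty-second notes: quarter = 8; dotted sixteenth = 3; quarter = 8; sixteenth = 2; dotted quarter note = 12.
Adding: 8 + 3 + 8 + 2 + 12 = 33.
Remaining: 36 − 33 = 3 thirty-second notes, which is a dotted sixteenth note.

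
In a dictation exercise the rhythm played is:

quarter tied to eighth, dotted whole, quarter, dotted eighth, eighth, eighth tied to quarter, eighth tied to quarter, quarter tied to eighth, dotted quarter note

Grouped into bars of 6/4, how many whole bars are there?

One bar of 6/4 = 24 sixteenth notes.
Each duration in sixteenth notes: quarter tied to eighth (quarter + eighth) = 6; dotted whole = 24; quarter = 4; dotted eighth = 3; eighth = 2; eighth tied to quarter (eighth + quarter) = 6; eighth tied to quarter (eighth + quarter) = 6; quarter tied to eighth (quarter + eighth) = 6; dotted quarter note = 6.
Sum: 6 + 24 + 4 + 3 + 2 + 6 + 6 + 6 + 6 = 63.
63 ÷ 24 = 2 complete bars with 15 left over.

2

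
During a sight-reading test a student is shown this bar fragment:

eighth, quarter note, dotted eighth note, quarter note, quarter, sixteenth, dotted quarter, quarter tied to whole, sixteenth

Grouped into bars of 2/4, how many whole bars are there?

5

One bar of 2/4 = 8 sixteenth notes.
Express everything in sixteenth notes: eighth = 2; quarter note = 4; dotted eighth note = 3; quarter note = 4; quarter = 4; sixteenth = 1; dotted quarter = 6; quarter tied to whole (quarter + whole) = 20; sixteenth = 1.
Altogether 2 + 4 + 3 + 4 + 4 + 1 + 6 + 20 + 1 = 45.
45 ÷ 8 = 5 complete bars with 5 left over.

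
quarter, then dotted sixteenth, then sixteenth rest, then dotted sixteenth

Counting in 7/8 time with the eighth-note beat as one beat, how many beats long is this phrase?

One eighth-note beat = 4 thirty-second notes.
Each duration in thirty-second notes: quarter = 8; dotted sixteenth = 3; sixteenth rest = 2; dotted sixteenth = 3.
Total: 8 + 3 + 2 + 3 = 16.
16 ÷ 4 = 4 beats.

4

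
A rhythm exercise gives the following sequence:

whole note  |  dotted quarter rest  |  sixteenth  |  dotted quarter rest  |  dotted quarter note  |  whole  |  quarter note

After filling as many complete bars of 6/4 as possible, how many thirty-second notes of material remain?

14

One bar of 6/4 = 24 sixteenth notes.
Working in sixteenth notes: whole note = 16; dotted quarter rest = 6; sixteenth = 1; dotted quarter rest = 6; dotted quarter note = 6; whole = 16; quarter note = 4.
Altogether 16 + 6 + 1 + 6 + 6 + 16 + 4 = 55.
55 ÷ 24 = 2 complete bars with 7 sixteenth notes remaining = 14 thirty-second notes.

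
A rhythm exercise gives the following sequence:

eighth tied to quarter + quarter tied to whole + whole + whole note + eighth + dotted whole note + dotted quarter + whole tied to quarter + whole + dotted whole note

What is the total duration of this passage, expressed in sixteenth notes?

150

Convert each value to sixteenth notes: eighth tied to quarter (eighth + quarter) = 6; quarter tied to whole (quarter + whole) = 20; whole = 16; whole note = 16; eighth = 2; dotted whole note = 24; dotted quarter = 6; whole tied to quarter (whole + quarter) = 20; whole = 16; dotted whole note = 24.
Sum: 6 + 20 + 16 + 16 + 2 + 24 + 6 + 20 + 16 + 24 = 150 sixteenth notes.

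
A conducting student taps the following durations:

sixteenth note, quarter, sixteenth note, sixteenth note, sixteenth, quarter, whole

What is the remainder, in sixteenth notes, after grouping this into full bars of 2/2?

12

One bar of 2/2 = 16 sixteenth notes.
Convert each value to sixteenth notes: sixteenth note = 1; quarter = 4; sixteenth note = 1; sixteenth note = 1; sixteenth = 1; quarter = 4; whole = 16.
Sum: 1 + 4 + 1 + 1 + 1 + 4 + 16 = 28.
28 ÷ 16 = 1 complete bar with 12 sixteenth notes remaining.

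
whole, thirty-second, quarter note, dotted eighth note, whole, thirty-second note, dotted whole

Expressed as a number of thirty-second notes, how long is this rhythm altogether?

Convert each value to thirty-second notes: whole = 32; thirty-second = 1; quarter note = 8; dotted eighth note = 6; whole = 32; thirty-second note = 1; dotted whole = 48.
Total: 32 + 1 + 8 + 6 + 32 + 1 + 48 = 128 thirty-second notes.

128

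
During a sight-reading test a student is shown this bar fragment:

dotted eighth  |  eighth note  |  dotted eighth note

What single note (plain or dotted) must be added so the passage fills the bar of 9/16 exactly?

The bar of 9/16 = 9 sixteenth notes.
Convert each value to sixteenth notes: dotted eighth = 3; eighth note = 2; dotted eighth note = 3.
Adding: 3 + 2 + 3 = 8.
Remaining: 9 − 8 = 1 sixteenth note, which is a sixteenth note.

sixteenth note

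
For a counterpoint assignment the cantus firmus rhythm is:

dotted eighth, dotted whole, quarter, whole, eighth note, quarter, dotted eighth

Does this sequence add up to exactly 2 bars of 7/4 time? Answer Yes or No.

Yes

One bar of 7/4 = 28 sixteenth notes, so 2 bars = 56.
In sixteenth notes: dotted eighth = 3; dotted whole = 24; quarter = 4; whole = 16; eighth note = 2; quarter = 4; dotted eighth = 3.
Altogether 3 + 24 + 4 + 16 + 2 + 4 + 3 = 56.
56 equals 56, so the answer is Yes.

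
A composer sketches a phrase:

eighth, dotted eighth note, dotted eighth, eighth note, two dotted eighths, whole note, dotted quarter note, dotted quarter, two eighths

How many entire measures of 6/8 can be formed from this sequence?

One bar of 6/8 = 12 sixteenth notes.
Express everything in sixteenth notes: eighth = 2; dotted eighth note = 3; dotted eighth = 3; eighth note = 2; dotted eighth = 3; dotted eighth = 3; whole note = 16; dotted quarter note = 6; dotted quarter = 6; eighth = 2; eighth = 2.
Adding: 2 + 3 + 3 + 2 + 3 + 3 + 16 + 6 + 6 + 2 + 2 = 48.
48 ÷ 12 = 4 complete bars with 0 left over.

4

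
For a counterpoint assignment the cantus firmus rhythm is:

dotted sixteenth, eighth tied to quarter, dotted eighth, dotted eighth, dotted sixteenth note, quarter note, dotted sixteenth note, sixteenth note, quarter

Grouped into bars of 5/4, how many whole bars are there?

One bar of 5/4 = 40 thirty-second notes.
In thirty-second notes: dotted sixteenth = 3; eighth tied to quarter (eighth + quarter) = 12; dotted eighth = 6; dotted eighth = 6; dotted sixteenth note = 3; quarter note = 8; dotted sixteenth note = 3; sixteenth note = 2; quarter = 8.
Total: 3 + 12 + 6 + 6 + 3 + 8 + 3 + 2 + 8 = 51.
51 ÷ 40 = 1 complete bar with 11 left over.

1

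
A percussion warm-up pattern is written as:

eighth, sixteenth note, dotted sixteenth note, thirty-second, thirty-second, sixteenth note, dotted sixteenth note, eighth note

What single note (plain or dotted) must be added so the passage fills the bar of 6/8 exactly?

eighth note

The bar of 6/8 = 24 thirty-second notes.
In thirty-second notes: eighth = 4; sixteenth note = 2; dotted sixteenth note = 3; thirty-second = 1; thirty-second = 1; sixteenth note = 2; dotted sixteenth note = 3; eighth note = 4.
Sum: 4 + 2 + 3 + 1 + 1 + 2 + 3 + 4 = 20.
Remaining: 24 − 20 = 4 thirty-second notes, which is a eighth note.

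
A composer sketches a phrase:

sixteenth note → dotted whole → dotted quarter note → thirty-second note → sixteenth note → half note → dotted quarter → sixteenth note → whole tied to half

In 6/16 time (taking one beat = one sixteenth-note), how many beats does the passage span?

71.5

One sixteenth-note beat = 2 thirty-second notes.
In thirty-second notes: sixteenth note = 2; dotted whole = 48; dotted quarter note = 12; thirty-second note = 1; sixteenth note = 2; half note = 16; dotted quarter = 12; sixteenth note = 2; whole tied to half (whole + half) = 48.
Sum: 2 + 48 + 12 + 1 + 2 + 16 + 12 + 2 + 48 = 143.
143 ÷ 2 = 71.5 beats.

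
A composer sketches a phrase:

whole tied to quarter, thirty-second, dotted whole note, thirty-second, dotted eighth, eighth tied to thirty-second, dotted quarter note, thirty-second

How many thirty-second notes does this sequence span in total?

114

Working in thirty-second notes: whole tied to quarter (whole + quarter) = 40; thirty-second = 1; dotted whole note = 48; thirty-second = 1; dotted eighth = 6; eighth tied to thirty-second (eighth + thirty-second) = 5; dotted quarter note = 12; thirty-second = 1.
Altogether 40 + 1 + 48 + 1 + 6 + 5 + 12 + 1 = 114 thirty-second notes.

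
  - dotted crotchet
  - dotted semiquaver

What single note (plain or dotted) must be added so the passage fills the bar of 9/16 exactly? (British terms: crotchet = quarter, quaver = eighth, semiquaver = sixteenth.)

The bar of 9/16 = 18 thirty-second notes.
In thirty-second notes: dotted crotchet = 12; dotted semiquaver = 3.
Total: 12 + 3 = 15.
Remaining: 18 − 15 = 3 thirty-second notes, which is a dotted sixteenth note.

dotted sixteenth note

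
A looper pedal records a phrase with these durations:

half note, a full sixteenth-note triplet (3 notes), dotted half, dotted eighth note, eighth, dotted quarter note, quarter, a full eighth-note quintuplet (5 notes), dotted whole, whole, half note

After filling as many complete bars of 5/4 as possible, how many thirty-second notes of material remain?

One bar of 5/4 = 20 sixteenth notes.
Working in sixteenth notes: half note = 8; a full sixteenth-note triplet (3 notes) (three triplet sixteenths span one eighth) = 2; dotted half = 12; dotted eighth note = 3; eighth = 2; dotted quarter note = 6; quarter = 4; a full eighth-note quintuplet (5 notes) (five quintuplet eighths span one half) = 8; dotted whole = 24; whole = 16; half note = 8.
Altogether 8 + 2 + 12 + 3 + 2 + 6 + 4 + 8 + 24 + 16 + 8 = 93.
93 ÷ 20 = 4 complete bars with 13 sixteenth notes remaining = 26 thirty-second notes.

26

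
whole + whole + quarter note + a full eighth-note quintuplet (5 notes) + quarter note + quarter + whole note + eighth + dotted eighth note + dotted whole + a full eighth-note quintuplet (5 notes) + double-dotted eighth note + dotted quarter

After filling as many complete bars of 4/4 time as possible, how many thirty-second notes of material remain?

5

One bar of 4/4 = 32 thirty-second notes.
In thirty-second notes: whole = 32; whole = 32; quarter note = 8; a full eighth-note quintuplet (5 notes) (five quintuplet eighths span one half) = 16; quarter note = 8; quarter = 8; whole note = 32; eighth = 4; dotted eighth note = 6; dotted whole = 48; a full eighth-note quintuplet (5 notes) (five quintuplet eighths span one half) = 16; double-dotted eighth note = 7; dotted quarter = 12.
Altogether 32 + 32 + 8 + 16 + 8 + 8 + 32 + 4 + 6 + 48 + 16 + 7 + 12 = 229.
229 ÷ 32 = 7 complete bars with 5 thirty-second notes remaining.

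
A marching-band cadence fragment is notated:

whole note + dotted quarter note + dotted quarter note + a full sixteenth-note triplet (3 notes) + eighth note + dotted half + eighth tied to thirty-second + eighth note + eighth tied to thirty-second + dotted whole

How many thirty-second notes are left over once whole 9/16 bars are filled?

One bar of 9/16 = 18 thirty-second notes.
In thirty-second notes: whole note = 32; dotted quarter note = 12; dotted quarter note = 12; a full sixteenth-note triplet (3 notes) (three triplet sixteenths span one eighth) = 4; eighth note = 4; dotted half = 24; eighth tied to thirty-second (eighth + thirty-second) = 5; eighth note = 4; eighth tied to thirty-second (eighth + thirty-second) = 5; dotted whole = 48.
Altogether 32 + 12 + 12 + 4 + 4 + 24 + 5 + 4 + 5 + 48 = 150.
150 ÷ 18 = 8 complete bars with 6 thirty-second notes remaining.

6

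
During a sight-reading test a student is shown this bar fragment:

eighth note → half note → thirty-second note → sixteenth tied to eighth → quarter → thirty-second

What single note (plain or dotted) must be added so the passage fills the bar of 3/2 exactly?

The bar of 3/2 = 48 thirty-second notes.
Working in thirty-second notes: eighth note = 4; half note = 16; thirty-second note = 1; sixteenth tied to eighth (sixteenth + eighth) = 6; quarter = 8; thirty-second = 1.
Total: 4 + 16 + 1 + 6 + 8 + 1 = 36.
Remaining: 48 − 36 = 12 thirty-second notes, which is a dotted quarter note.

dotted quarter note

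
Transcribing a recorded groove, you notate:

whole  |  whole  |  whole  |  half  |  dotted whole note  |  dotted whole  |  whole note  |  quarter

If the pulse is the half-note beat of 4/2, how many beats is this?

15.5

One half-note beat = 2 quarter notes.
In quarter notes: whole = 4; whole = 4; whole = 4; half = 2; dotted whole note = 6; dotted whole = 6; whole note = 4; quarter = 1.
Adding: 4 + 4 + 4 + 2 + 6 + 6 + 4 + 1 = 31.
31 ÷ 2 = 15.5 beats.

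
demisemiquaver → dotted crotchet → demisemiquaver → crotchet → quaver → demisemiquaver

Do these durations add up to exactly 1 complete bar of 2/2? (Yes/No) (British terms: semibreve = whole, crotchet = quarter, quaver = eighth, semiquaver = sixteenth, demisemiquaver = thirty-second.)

No

One bar of 2/2 = 32 thirty-second notes.
Express everything in thirty-second notes: demisemiquaver = 1; dotted crotchet = 12; demisemiquaver = 1; crotchet = 8; quaver = 4; demisemiquaver = 1.
Adding: 1 + 12 + 1 + 8 + 4 + 1 = 27.
27 falls short of 32, so the answer is No.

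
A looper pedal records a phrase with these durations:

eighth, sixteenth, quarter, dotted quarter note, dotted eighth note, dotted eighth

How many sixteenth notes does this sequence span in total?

19

Express everything in sixteenth notes: eighth = 2; sixteenth = 1; quarter = 4; dotted quarter note = 6; dotted eighth note = 3; dotted eighth = 3.
Sum: 2 + 1 + 4 + 6 + 3 + 3 = 19 sixteenth notes.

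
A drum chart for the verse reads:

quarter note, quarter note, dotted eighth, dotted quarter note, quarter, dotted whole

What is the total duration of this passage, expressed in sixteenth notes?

Each duration in sixteenth notes: quarter note = 4; quarter note = 4; dotted eighth = 3; dotted quarter note = 6; quarter = 4; dotted whole = 24.
Adding: 4 + 4 + 3 + 6 + 4 + 24 = 45 sixteenth notes.

45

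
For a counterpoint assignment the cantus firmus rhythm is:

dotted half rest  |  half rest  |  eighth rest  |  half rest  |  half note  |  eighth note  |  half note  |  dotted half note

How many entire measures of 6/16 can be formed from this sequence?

10

One bar of 6/16 = 3 eighth notes.
Convert each value to eighth notes: dotted half rest = 6; half rest = 4; eighth rest = 1; half rest = 4; half note = 4; eighth note = 1; half note = 4; dotted half note = 6.
Altogether 6 + 4 + 1 + 4 + 4 + 1 + 4 + 6 = 30.
30 ÷ 3 = 10 complete bars with 0 left over.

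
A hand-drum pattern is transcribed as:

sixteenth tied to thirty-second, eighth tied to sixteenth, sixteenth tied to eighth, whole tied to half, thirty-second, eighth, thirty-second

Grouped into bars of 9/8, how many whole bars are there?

One bar of 9/8 = 36 thirty-second notes.
In thirty-second notes: sixteenth tied to thirty-second (sixteenth + thirty-second) = 3; eighth tied to sixteenth (eighth + sixteenth) = 6; sixteenth tied to eighth (sixteenth + eighth) = 6; whole tied to half (whole + half) = 48; thirty-second = 1; eighth = 4; thirty-second = 1.
Total: 3 + 6 + 6 + 48 + 1 + 4 + 1 = 69.
69 ÷ 36 = 1 complete bar with 33 left over.

1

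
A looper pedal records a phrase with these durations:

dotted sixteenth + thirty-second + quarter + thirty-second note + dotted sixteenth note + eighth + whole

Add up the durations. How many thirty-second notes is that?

Convert each value to thirty-second notes: dotted sixteenth = 3; thirty-second = 1; quarter = 8; thirty-second note = 1; dotted sixteenth note = 3; eighth = 4; whole = 32.
Sum: 3 + 1 + 8 + 1 + 3 + 4 + 32 = 52 thirty-second notes.

52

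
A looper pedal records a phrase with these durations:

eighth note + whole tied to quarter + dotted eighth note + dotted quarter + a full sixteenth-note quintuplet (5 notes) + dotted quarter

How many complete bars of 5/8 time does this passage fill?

One bar of 5/8 = 10 sixteenth notes.
Each duration in sixteenth notes: eighth note = 2; whole tied to quarter (whole + quarter) = 20; dotted eighth note = 3; dotted quarter = 6; a full sixteenth-note quintuplet (5 notes) (five quintuplet sixteenths span one quarter) = 4; dotted quarter = 6.
Sum: 2 + 20 + 3 + 6 + 4 + 6 = 41.
41 ÷ 10 = 4 complete bars with 1 left over.

4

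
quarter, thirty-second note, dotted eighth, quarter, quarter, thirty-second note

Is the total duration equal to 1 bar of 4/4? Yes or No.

One bar of 4/4 = 32 thirty-second notes.
In thirty-second notes: quarter = 8; thirty-second note = 1; dotted eighth = 6; quarter = 8; quarter = 8; thirty-second note = 1.
Altogether 8 + 1 + 6 + 8 + 8 + 1 = 32.
32 equals 32, so the answer is Yes.

Yes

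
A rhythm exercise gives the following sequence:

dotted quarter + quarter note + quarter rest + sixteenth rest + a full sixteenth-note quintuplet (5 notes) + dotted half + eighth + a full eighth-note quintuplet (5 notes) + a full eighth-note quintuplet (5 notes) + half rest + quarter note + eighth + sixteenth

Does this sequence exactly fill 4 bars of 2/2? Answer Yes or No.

One bar of 2/2 = 16 sixteenth notes, so 4 bars = 64.
Express everything in sixteenth notes: dotted quarter = 6; quarter note = 4; quarter rest = 4; sixteenth rest = 1; a full sixteenth-note quintuplet (5 notes) (five quintuplet sixteenths span one quarter) = 4; dotted half = 12; eighth = 2; a full eighth-note quintuplet (5 notes) (five quintuplet eighths span one half) = 8; a full eighth-note quintuplet (5 notes) (five quintuplet eighths span one half) = 8; half rest = 8; quarter note = 4; eighth = 2; sixteenth = 1.
Sum: 6 + 4 + 4 + 1 + 4 + 12 + 2 + 8 + 8 + 8 + 4 + 2 + 1 = 64.
64 equals 64, so the answer is Yes.

Yes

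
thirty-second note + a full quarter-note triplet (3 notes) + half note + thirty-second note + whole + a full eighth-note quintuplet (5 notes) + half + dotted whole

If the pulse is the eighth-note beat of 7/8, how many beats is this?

One eighth-note beat = 4 thirty-second notes.
Working in thirty-second notes: thirty-second note = 1; a full quarter-note triplet (3 notes) (three triplet quarters span one half) = 16; half note = 16; thirty-second note = 1; whole = 32; a full eighth-note quintuplet (5 notes) (five quintuplet eighths span one half) = 16; half = 16; dotted whole = 48.
Altogether 1 + 16 + 16 + 1 + 32 + 16 + 16 + 48 = 146.
146 ÷ 4 = 36.5 beats.

36.5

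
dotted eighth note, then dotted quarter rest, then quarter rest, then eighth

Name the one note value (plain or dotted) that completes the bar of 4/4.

sixteenth note

The bar of 4/4 = 16 sixteenth notes.
Working in sixteenth notes: dotted eighth note = 3; dotted quarter rest = 6; quarter rest = 4; eighth = 2.
Total: 3 + 6 + 4 + 2 = 15.
Remaining: 16 − 15 = 1 sixteenth note, which is a sixteenth note.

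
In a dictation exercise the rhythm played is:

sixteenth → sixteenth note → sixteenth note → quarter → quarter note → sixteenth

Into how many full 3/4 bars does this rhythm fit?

1

One bar of 3/4 = 12 sixteenth notes.
Express everything in sixteenth notes: sixteenth = 1; sixteenth note = 1; sixteenth note = 1; quarter = 4; quarter note = 4; sixteenth = 1.
Sum: 1 + 1 + 1 + 4 + 4 + 1 = 12.
12 ÷ 12 = 1 complete bar with 0 left over.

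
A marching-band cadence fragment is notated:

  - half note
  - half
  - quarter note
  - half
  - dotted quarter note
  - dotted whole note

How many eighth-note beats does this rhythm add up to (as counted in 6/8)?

29

One eighth-note beat = 2 sixteenth notes.
Convert each value to sixteenth notes: half note = 8; half = 8; quarter note = 4; half = 8; dotted quarter note = 6; dotted whole note = 24.
Adding: 8 + 8 + 4 + 8 + 6 + 24 = 58.
58 ÷ 2 = 29 beats.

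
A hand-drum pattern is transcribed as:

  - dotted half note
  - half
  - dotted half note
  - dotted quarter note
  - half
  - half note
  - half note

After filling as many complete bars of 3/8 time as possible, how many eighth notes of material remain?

One bar of 3/8 = 3 eighth notes.
Convert each value to eighth notes: dotted half note = 6; half = 4; dotted half note = 6; dotted quarter note = 3; half = 4; half note = 4; half note = 4.
Adding: 6 + 4 + 6 + 3 + 4 + 4 + 4 = 31.
31 ÷ 3 = 10 complete bars with 1 eighth note remaining.

1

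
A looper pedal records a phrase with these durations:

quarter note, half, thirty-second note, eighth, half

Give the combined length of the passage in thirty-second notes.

Each duration in thirty-second notes: quarter note = 8; half = 16; thirty-second note = 1; eighth = 4; half = 16.
Altogether 8 + 16 + 1 + 4 + 16 = 45 thirty-second notes.

45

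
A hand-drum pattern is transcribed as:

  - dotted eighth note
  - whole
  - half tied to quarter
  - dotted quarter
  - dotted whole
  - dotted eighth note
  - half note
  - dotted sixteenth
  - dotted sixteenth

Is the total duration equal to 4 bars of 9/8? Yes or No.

One bar of 9/8 = 36 thirty-second notes, so 4 bars = 144.
Each duration in thirty-second notes: dotted eighth note = 6; whole = 32; half tied to quarter (half + quarter) = 24; dotted quarter = 12; dotted whole = 48; dotted eighth note = 6; half note = 16; dotted sixteenth = 3; dotted sixteenth = 3.
Altogether 6 + 32 + 24 + 12 + 48 + 6 + 16 + 3 + 3 = 150.
150 exceeds 144, so the answer is No.

No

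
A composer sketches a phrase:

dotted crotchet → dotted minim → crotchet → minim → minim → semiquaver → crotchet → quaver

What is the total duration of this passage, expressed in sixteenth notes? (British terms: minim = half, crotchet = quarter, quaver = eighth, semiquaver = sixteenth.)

Express everything in sixteenth notes: dotted crotchet = 6; dotted minim = 12; crotchet = 4; minim = 8; minim = 8; semiquaver = 1; crotchet = 4; quaver = 2.
Total: 6 + 12 + 4 + 8 + 8 + 1 + 4 + 2 = 45 sixteenth notes.

45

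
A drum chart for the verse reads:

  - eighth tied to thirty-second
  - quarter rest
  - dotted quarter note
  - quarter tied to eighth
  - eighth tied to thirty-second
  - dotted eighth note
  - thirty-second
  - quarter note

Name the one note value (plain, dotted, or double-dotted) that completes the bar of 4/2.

double-dotted eighth note

The bar of 4/2 = 64 thirty-second notes.
Working in thirty-second notes: eighth tied to thirty-second (eighth + thirty-second) = 5; quarter rest = 8; dotted quarter note = 12; quarter tied to eighth (quarter + eighth) = 12; eighth tied to thirty-second (eighth + thirty-second) = 5; dotted eighth note = 6; thirty-second = 1; quarter note = 8.
Altogether 5 + 8 + 12 + 12 + 5 + 6 + 1 + 8 = 57.
Remaining: 64 − 57 = 7 thirty-second notes, which is a double-dotted eighth note.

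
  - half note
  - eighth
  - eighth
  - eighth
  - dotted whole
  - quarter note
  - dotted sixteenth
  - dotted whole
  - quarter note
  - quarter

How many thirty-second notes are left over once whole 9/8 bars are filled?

7

One bar of 9/8 = 36 thirty-second notes.
Each duration in thirty-second notes: half note = 16; eighth = 4; eighth = 4; eighth = 4; dotted whole = 48; quarter note = 8; dotted sixteenth = 3; dotted whole = 48; quarter note = 8; quarter = 8.
Adding: 16 + 4 + 4 + 4 + 48 + 8 + 3 + 48 + 8 + 8 = 151.
151 ÷ 36 = 4 complete bars with 7 thirty-second notes remaining.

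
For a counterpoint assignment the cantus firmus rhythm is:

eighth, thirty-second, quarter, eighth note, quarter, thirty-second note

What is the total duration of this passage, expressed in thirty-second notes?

26

In thirty-second notes: eighth = 4; thirty-second = 1; quarter = 8; eighth note = 4; quarter = 8; thirty-second note = 1.
Adding: 4 + 1 + 8 + 4 + 8 + 1 = 26 thirty-second notes.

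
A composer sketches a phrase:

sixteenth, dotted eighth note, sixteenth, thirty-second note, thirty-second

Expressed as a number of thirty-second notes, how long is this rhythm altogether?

12

Express everything in thirty-second notes: sixteenth = 2; dotted eighth note = 6; sixteenth = 2; thirty-second note = 1; thirty-second = 1.
Adding: 2 + 6 + 2 + 1 + 1 = 12 thirty-second notes.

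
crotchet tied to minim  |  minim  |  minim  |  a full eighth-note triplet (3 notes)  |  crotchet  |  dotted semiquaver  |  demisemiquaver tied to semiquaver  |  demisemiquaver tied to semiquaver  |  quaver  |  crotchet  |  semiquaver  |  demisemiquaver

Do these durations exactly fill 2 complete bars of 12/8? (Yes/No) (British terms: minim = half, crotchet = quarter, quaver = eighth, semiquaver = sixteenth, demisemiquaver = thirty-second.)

One bar of 12/8 = 48 thirty-second notes, so 2 bars = 96.
Working in thirty-second notes: crotchet tied to minim (crotchet + minim) = 24; minim = 16; minim = 16; a full eighth-note triplet (3 notes) (three triplet eighths span one quarter) = 8; crotchet = 8; dotted semiquaver = 3; demisemiquaver tied to semiquaver (demisemiquaver + semiquaver) = 3; demisemiquaver tied to semiquaver (demisemiquaver + semiquaver) = 3; quaver = 4; crotchet = 8; semiquaver = 2; demisemiquaver = 1.
Adding: 24 + 16 + 16 + 8 + 8 + 3 + 3 + 3 + 4 + 8 + 2 + 1 = 96.
96 equals 96, so the answer is Yes.

Yes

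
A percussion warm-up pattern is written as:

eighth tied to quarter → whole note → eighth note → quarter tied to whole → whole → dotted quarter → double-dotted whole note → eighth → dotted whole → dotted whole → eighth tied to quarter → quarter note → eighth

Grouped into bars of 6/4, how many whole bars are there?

One bar of 6/4 = 12 eighth notes.
Each duration in eighth notes: eighth tied to quarter (eighth + quarter) = 3; whole note = 8; eighth note = 1; quarter tied to whole (quarter + whole) = 10; whole = 8; dotted quarter = 3; double-dotted whole note = 14; eighth = 1; dotted whole = 12; dotted whole = 12; eighth tied to quarter (eighth + quarter) = 3; quarter note = 2; eighth = 1.
Altogether 3 + 8 + 1 + 10 + 8 + 3 + 14 + 1 + 12 + 12 + 3 + 2 + 1 = 78.
78 ÷ 12 = 6 complete bars with 6 left over.

6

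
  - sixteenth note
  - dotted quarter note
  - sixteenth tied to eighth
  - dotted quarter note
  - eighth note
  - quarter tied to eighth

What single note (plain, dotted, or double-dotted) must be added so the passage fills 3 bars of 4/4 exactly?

3 bars of 4/4 = 48 sixteenth notes.
Convert each value to sixteenth notes: sixteenth note = 1; dotted quarter note = 6; sixteenth tied to eighth (sixteenth + eighth) = 3; dotted quarter note = 6; eighth note = 2; quarter tied to eighth (quarter + eighth) = 6.
Altogether 1 + 6 + 3 + 6 + 2 + 6 = 24.
Remaining: 48 − 24 = 24 sixteenth notes, which is a dotted whole note.

dotted whole note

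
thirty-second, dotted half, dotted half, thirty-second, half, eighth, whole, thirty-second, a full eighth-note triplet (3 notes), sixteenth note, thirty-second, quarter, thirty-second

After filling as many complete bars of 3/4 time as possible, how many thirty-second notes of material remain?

One bar of 3/4 = 24 thirty-second notes.
In thirty-second notes: thirty-second = 1; dotted half = 24; dotted half = 24; thirty-second = 1; half = 16; eighth = 4; whole = 32; thirty-second = 1; a full eighth-note triplet (3 notes) (three triplet eighths span one quarter) = 8; sixteenth note = 2; thirty-second = 1; quarter = 8; thirty-second = 1.
Sum: 1 + 24 + 24 + 1 + 16 + 4 + 32 + 1 + 8 + 2 + 1 + 8 + 1 = 123.
123 ÷ 24 = 5 complete bars with 3 thirty-second notes remaining.

3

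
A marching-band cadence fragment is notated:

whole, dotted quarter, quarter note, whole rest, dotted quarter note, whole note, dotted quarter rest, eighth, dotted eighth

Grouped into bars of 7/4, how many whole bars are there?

One bar of 7/4 = 28 sixteenth notes.
Convert each value to sixteenth notes: whole = 16; dotted quarter = 6; quarter note = 4; whole rest = 16; dotted quarter note = 6; whole note = 16; dotted quarter rest = 6; eighth = 2; dotted eighth = 3.
Altogether 16 + 6 + 4 + 16 + 6 + 16 + 6 + 2 + 3 = 75.
75 ÷ 28 = 2 complete bars with 19 left over.

2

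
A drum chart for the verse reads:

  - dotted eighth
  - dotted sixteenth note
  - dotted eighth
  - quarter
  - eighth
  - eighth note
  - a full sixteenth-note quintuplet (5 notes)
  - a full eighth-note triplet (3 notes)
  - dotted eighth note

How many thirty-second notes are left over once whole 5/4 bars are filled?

One bar of 5/4 = 40 thirty-second notes.
Convert each value to thirty-second notes: dotted eighth = 6; dotted sixteenth note = 3; dotted eighth = 6; quarter = 8; eighth = 4; eighth note = 4; a full sixteenth-note quintuplet (5 notes) (five quintuplet sixteenths span one quarter) = 8; a full eighth-note triplet (3 notes) (three triplet eighths span one quarter) = 8; dotted eighth note = 6.
Total: 6 + 3 + 6 + 8 + 4 + 4 + 8 + 8 + 6 = 53.
53 ÷ 40 = 1 complete bar with 13 thirty-second notes remaining.

13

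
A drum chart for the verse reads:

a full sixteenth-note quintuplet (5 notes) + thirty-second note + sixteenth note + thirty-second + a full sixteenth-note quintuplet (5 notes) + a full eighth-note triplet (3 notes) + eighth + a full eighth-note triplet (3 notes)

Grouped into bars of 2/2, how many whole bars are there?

1

One bar of 2/2 = 32 thirty-second notes.
In thirty-second notes: a full sixteenth-note quintuplet (5 notes) (five quintuplet sixteenths span one quarter) = 8; thirty-second note = 1; sixteenth note = 2; thirty-second = 1; a full sixteenth-note quintuplet (5 notes) (five quintuplet sixteenths span one quarter) = 8; a full eighth-note triplet (3 notes) (three triplet eighths span one quarter) = 8; eighth = 4; a full eighth-note triplet (3 notes) (three triplet eighths span one quarter) = 8.
Total: 8 + 1 + 2 + 1 + 8 + 8 + 4 + 8 = 40.
40 ÷ 32 = 1 complete bar with 8 left over.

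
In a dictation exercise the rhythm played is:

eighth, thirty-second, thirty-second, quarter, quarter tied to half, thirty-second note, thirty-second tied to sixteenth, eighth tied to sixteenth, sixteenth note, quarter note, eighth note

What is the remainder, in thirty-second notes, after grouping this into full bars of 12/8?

14

One bar of 12/8 = 48 thirty-second notes.
Express everything in thirty-second notes: eighth = 4; thirty-second = 1; thirty-second = 1; quarter = 8; quarter tied to half (quarter + half) = 24; thirty-second note = 1; thirty-second tied to sixteenth (thirty-second + sixteenth) = 3; eighth tied to sixteenth (eighth + sixteenth) = 6; sixteenth note = 2; quarter note = 8; eighth note = 4.
Adding: 4 + 1 + 1 + 8 + 24 + 1 + 3 + 6 + 2 + 8 + 4 = 62.
62 ÷ 48 = 1 complete bar with 14 thirty-second notes remaining.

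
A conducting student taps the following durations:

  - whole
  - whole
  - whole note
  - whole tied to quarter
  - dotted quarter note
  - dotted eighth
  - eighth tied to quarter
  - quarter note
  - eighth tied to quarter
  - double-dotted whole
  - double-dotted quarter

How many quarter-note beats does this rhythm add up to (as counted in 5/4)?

One quarter-note beat = 4 sixteenth notes.
Working in sixteenth notes: whole = 16; whole = 16; whole note = 16; whole tied to quarter (whole + quarter) = 20; dotted quarter note = 6; dotted eighth = 3; eighth tied to quarter (eighth + quarter) = 6; quarter note = 4; eighth tied to quarter (eighth + quarter) = 6; double-dotted whole = 28; double-dotted quarter = 7.
Altogether 16 + 16 + 16 + 20 + 6 + 3 + 6 + 4 + 6 + 28 + 7 = 128.
128 ÷ 4 = 32 beats.

32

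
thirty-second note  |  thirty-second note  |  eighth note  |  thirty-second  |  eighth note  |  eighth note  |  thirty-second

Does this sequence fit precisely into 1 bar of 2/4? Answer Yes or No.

Yes

One bar of 2/4 = 16 thirty-second notes.
In thirty-second notes: thirty-second note = 1; thirty-second note = 1; eighth note = 4; thirty-second = 1; eighth note = 4; eighth note = 4; thirty-second = 1.
Altogether 1 + 1 + 4 + 1 + 4 + 4 + 1 = 16.
16 equals 16, so the answer is Yes.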